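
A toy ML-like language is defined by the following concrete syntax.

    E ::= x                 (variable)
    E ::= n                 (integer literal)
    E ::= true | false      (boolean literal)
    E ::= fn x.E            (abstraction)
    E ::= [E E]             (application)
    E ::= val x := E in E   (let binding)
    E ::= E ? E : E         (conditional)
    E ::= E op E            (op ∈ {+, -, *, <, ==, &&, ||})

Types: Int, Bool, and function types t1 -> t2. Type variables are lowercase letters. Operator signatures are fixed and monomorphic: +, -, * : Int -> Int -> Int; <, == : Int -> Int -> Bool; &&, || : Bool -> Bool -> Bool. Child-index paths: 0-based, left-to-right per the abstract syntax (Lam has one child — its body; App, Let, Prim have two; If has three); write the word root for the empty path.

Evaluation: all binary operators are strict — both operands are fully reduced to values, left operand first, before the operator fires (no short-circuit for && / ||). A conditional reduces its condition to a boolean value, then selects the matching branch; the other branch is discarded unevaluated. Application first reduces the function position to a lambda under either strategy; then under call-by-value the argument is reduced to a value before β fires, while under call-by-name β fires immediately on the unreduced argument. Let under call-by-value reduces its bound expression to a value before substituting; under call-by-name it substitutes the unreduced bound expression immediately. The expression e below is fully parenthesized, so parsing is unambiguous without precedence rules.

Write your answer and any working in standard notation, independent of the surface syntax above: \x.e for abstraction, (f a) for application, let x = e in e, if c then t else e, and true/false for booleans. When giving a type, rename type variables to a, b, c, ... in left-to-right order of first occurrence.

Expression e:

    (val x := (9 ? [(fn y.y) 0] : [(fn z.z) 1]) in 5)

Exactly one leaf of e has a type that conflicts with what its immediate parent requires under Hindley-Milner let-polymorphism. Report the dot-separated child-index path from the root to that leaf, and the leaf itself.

Answer: 0.0 : 9

Derivation:
  unify Int ~ Bool
  FAIL: mismatch Int ~ Bool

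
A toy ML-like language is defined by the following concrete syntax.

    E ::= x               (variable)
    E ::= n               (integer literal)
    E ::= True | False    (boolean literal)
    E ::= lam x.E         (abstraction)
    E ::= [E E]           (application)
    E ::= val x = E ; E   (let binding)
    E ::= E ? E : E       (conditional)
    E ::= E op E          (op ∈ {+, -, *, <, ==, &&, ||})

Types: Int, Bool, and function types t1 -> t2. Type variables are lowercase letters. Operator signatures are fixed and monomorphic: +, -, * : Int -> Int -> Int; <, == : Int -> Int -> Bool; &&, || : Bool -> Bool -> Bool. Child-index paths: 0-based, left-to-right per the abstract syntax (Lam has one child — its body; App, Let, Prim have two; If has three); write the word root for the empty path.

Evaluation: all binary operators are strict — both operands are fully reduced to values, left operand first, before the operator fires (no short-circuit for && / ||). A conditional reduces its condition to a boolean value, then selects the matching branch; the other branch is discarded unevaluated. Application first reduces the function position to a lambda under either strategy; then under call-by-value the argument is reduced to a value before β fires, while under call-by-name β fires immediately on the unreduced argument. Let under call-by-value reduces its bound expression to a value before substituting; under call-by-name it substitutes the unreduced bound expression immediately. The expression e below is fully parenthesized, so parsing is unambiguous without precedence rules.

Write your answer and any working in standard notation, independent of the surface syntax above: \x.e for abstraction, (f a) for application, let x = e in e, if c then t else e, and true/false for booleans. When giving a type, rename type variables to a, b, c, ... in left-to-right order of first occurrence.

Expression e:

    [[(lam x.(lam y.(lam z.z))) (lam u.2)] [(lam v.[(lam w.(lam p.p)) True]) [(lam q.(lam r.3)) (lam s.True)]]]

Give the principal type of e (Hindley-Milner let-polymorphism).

Answer: a -> a

Derivation:
z : c
\z._ : c -> c
\y._ : b -> c -> c
\x._ : a -> b -> c -> c
\u._ : d -> Int
  unify a -> b -> c -> c ~ (d -> Int) -> e
  unify a ~ d -> Int
  unify b -> c -> c ~ e
_ _ : b -> c -> c
p : h
\p._ : h -> h
\w._ : g -> h -> h
  unify g -> h -> h ~ Bool -> i
  unify g ~ Bool
  unify h -> h ~ i
_ _ : h -> h
\v._ : f -> h -> h
\r._ : k -> Int
\q._ : j -> k -> Int
\s._ : l -> Bool
  unify j -> k -> Int ~ (l -> Bool) -> m
  unify j ~ l -> Bool
  unify k -> Int ~ m
_ _ : k -> Int
  unify f -> h -> h ~ (k -> Int) -> n
  unify f ~ k -> Int
  unify h -> h ~ n
_ _ : h -> h
  unify b -> c -> c ~ (h -> h) -> o
  unify b ~ h -> h
  unify c -> c ~ o
_ _ : c -> c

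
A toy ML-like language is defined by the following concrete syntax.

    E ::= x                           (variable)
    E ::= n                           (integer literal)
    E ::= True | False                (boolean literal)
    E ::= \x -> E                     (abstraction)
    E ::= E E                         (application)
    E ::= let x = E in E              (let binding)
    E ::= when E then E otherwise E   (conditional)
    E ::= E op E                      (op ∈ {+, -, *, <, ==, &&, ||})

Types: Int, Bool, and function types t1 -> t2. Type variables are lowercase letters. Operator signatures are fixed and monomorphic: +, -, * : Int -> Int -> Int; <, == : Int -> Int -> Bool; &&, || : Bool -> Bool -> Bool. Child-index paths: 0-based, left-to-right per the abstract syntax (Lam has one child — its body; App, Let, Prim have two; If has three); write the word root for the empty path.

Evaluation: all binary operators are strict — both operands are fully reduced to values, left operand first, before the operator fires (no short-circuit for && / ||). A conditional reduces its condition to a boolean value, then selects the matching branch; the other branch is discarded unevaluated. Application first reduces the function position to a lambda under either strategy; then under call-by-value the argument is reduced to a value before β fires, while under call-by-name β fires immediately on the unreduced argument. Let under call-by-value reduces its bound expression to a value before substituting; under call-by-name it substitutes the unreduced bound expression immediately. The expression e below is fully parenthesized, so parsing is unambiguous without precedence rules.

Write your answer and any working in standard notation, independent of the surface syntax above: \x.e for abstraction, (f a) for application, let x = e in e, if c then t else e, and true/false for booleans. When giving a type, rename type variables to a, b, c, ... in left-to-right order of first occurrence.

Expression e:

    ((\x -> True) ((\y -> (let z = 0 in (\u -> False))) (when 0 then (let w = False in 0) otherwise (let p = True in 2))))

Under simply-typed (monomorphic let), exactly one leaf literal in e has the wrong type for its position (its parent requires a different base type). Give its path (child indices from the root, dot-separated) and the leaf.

Trace:
\x._ : a -> Bool
let z : Int
\u._ : c -> Bool
\y._ : b -> c -> Bool
  unify Int ~ Bool
  FAIL: mismatch Int ~ Bool

Answer: 1.1.0 : 0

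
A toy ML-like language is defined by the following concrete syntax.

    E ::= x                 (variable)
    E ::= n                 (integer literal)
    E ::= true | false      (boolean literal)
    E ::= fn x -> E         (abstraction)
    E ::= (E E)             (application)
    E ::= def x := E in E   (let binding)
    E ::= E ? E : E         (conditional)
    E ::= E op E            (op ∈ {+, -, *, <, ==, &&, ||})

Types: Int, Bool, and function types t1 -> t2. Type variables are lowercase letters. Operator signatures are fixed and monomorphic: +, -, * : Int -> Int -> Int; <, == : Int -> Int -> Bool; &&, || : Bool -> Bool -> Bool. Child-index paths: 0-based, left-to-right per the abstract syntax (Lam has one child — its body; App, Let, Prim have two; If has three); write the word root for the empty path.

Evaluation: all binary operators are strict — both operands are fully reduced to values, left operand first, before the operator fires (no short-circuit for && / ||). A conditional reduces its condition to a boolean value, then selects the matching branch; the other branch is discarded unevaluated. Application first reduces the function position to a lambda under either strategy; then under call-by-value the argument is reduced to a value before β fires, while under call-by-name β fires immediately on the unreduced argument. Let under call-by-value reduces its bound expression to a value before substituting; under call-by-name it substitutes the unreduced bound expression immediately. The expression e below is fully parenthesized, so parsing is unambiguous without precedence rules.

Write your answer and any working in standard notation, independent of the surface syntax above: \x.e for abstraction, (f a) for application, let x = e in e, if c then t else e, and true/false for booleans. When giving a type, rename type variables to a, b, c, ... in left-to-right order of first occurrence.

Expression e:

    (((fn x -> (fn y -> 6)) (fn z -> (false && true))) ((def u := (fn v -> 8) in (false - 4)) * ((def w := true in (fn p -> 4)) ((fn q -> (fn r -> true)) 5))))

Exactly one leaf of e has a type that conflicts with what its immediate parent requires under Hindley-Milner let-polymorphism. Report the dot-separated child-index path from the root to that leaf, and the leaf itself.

Answer: 1.0.1.0 : false

Working:
\y._ : b -> Int
\x._ : a -> b -> Int
  unify Bool ~ Bool
  unify Bool ~ Bool
\z._ : c -> Bool
  unify a -> b -> Int ~ (c -> Bool) -> d
  unify a ~ c -> Bool
  unify b -> Int ~ d
_ _ : b -> Int
\v._ : e -> Int
let u : forall. e -> Int
  unify Bool ~ Int
  FAIL: mismatch Bool ~ Int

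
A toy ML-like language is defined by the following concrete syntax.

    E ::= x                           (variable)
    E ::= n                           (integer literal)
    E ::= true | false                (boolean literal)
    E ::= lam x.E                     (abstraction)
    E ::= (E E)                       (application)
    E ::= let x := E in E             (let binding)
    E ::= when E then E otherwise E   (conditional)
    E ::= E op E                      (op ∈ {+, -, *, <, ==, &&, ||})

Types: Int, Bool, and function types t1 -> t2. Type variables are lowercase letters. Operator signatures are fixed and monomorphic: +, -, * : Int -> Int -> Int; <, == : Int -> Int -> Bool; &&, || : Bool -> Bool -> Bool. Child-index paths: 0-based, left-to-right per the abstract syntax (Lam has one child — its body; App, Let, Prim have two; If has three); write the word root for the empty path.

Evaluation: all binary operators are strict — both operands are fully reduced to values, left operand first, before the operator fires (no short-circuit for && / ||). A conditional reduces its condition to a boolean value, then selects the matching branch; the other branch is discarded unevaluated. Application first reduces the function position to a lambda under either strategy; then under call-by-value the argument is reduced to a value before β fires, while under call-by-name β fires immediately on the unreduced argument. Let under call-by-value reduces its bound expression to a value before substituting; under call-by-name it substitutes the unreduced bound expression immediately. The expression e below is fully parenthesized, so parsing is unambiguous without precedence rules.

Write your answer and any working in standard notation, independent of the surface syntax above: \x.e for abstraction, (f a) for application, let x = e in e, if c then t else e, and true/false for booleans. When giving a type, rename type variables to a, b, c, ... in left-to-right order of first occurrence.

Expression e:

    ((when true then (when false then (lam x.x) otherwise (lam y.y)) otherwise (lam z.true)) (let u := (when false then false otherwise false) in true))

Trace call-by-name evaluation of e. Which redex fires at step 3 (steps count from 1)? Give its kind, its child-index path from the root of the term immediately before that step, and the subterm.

Answer: beta at root : ((\y.y) (let u = (if false then false else false) in true))

Trace:
step 0: ((if true then (if false then (\x.x) else (\y.y)) else (\z.true)) (let u = (if false then false else false) in true))
step 1: [if@0] ((if false then (\x.x) else (\y.y)) (let u = (if false then false else false) in true))
step 2: [if@0] ((\y.y) (let u = (if false then false else false) in true))
step 3: [beta@root] (let u = (if false then false else false) in true)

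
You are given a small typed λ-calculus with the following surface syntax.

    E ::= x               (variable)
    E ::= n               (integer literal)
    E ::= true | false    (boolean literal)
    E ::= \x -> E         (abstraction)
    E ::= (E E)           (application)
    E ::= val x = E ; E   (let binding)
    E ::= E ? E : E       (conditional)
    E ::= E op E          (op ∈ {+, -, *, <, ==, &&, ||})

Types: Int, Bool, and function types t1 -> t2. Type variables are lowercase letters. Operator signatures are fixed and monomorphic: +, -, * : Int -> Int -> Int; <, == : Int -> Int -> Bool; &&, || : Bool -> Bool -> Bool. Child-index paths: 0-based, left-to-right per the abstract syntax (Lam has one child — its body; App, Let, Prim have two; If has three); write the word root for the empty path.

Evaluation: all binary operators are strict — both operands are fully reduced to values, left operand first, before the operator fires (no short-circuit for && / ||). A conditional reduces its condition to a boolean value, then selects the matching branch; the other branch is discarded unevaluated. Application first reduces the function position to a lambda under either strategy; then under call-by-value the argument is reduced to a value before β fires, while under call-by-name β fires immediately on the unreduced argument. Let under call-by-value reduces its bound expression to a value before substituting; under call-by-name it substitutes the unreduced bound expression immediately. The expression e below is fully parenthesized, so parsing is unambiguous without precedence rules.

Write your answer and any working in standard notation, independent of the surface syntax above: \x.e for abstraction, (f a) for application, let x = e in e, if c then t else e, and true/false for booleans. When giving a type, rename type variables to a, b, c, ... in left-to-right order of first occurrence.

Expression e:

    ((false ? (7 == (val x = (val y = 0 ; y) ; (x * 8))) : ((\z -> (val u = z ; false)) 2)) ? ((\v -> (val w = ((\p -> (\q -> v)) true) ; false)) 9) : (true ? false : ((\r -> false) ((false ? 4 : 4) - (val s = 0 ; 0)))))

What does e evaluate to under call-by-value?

Working:
step 0: (if (if false then (7 == (let x = (let y = 0 in y) in (x * 8))) else ((\z.(let u = z in false)) 2)) then ((\v.(let w = ((\p.(\q.v)) true) in false)) 9) else (if true then false else ((\r.false) ((if false then 4 else 4) - (let s = 0 in 0)))))
step 1: [if@0] (if ((\z.(let u = z in false)) 2) then ((\v.(let w = ((\p.(\q.v)) true) in false)) 9) else (if true then false else ((\r.false) ((if false then 4 else 4) - (let s = 0 in 0)))))
step 2: [beta@0] (if (let u = 2 in false) then ((\v.(let w = ((\p.(\q.v)) true) in false)) 9) else (if true then false else ((\r.false) ((if false then 4 else 4) - (let s = 0 in 0)))))
step 3: [let@0] (if false then ((\v.(let w = ((\p.(\q.v)) true) in false)) 9) else (if true then false else ((\r.false) ((if false then 4 else 4) - (let s = 0 in 0)))))
step 4: [if@root] (if true then false else ((\r.false) ((if false then 4 else 4) - (let s = 0 in 0))))
step 5: [if@root] false

Answer: false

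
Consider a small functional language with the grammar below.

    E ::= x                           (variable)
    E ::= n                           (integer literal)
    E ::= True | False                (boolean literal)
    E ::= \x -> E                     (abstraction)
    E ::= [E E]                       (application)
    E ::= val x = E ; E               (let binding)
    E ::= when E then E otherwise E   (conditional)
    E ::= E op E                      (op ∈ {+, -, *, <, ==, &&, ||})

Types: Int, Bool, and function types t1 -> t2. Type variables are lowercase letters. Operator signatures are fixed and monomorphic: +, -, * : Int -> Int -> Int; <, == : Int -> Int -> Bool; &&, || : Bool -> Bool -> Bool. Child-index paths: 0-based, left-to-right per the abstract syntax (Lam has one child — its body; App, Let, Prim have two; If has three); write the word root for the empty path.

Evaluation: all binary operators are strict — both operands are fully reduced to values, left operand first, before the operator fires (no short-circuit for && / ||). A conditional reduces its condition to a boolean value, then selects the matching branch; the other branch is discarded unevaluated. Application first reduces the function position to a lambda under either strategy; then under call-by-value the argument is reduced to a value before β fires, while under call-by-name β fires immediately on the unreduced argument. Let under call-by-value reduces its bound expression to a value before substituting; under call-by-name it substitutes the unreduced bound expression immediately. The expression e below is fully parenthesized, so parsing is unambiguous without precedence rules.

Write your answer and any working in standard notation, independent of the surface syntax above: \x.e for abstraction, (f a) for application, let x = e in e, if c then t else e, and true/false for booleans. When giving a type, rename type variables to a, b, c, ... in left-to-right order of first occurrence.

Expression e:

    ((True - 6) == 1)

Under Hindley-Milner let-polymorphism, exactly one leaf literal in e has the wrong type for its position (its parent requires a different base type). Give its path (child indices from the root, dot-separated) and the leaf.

Answer: 0.0 : true

Working:
  unify Bool ~ Int
  FAIL: mismatch Bool ~ Int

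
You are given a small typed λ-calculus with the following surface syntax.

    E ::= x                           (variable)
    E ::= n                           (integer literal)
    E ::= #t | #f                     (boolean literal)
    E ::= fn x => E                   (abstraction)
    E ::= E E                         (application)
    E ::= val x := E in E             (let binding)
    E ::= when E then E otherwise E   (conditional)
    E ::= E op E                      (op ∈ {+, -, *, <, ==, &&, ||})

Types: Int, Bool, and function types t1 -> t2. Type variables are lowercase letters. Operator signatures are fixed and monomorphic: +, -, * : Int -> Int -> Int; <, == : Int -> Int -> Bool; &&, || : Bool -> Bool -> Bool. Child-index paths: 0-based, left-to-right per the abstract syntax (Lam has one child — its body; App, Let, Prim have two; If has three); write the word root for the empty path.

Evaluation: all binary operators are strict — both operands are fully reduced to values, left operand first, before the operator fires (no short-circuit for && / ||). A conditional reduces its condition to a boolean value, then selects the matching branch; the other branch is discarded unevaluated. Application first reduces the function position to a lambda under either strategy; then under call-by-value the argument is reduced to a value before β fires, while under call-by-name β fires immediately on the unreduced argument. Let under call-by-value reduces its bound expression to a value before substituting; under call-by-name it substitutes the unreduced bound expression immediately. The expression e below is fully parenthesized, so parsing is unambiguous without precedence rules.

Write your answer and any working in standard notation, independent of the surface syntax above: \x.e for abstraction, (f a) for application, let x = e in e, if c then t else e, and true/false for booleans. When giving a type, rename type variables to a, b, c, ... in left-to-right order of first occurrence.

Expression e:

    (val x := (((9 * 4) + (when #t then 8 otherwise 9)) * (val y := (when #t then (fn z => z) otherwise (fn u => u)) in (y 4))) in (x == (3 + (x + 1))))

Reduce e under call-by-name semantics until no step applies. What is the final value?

Derivation:
step 0: (let x = (((9 * 4) + (if true then 8 else 9)) * (let y = (if true then (\z.z) else (\u.u)) in (y 4))) in (x == (3 + (x + 1))))
step 1: [let@root] ((((9 * 4) + (if true then 8 else 9)) * (let y = (if true then (\z.z) else (\u.u)) in (y 4))) == (3 + ((((9 * 4) + (if true then 8 else 9)) * (let y = (if true then (\z.z) else (\u.u)) in (y 4))) + 1)))
step 2: [delta@0.0.0] (((36 + (if true then 8 else 9)) * (let y = (if true then (\z.z) else (\u.u)) in (y 4))) == (3 + ((((9 * 4) + (if true then 8 else 9)) * (let y = (if true then (\z.z) else (\u.u)) in (y 4))) + 1)))
step 3: [if@0.0.1] (((36 + 8) * (let y = (if true then (\z.z) else (\u.u)) in (y 4))) == (3 + ((((9 * 4) + (if true then 8 else 9)) * (let y = (if true then (\z.z) else (\u.u)) in (y 4))) + 1)))
step 4: [delta@0.0] ((44 * (let y = (if true then (\z.z) else (\u.u)) in (y 4))) == (3 + ((((9 * 4) + (if true then 8 else 9)) * (let y = (if true then (\z.z) else (\u.u)) in (y 4))) + 1)))
step 5: [let@0.1] ((44 * ((if true then (\z.z) else (\u.u)) 4)) == (3 + ((((9 * 4) + (if true then 8 else 9)) * (let y = (if true then (\z.z) else (\u.u)) in (y 4))) + 1)))
step 6: [if@0.1.0] ((44 * ((\z.z) 4)) == (3 + ((((9 * 4) + (if true then 8 else 9)) * (let y = (if true then (\z.z) else (\u.u)) in (y 4))) + 1)))
step 7: [beta@0.1] ((44 * 4) == (3 + ((((9 * 4) + (if true then 8 else 9)) * (let y = (if true then (\z.z) else (\u.u)) in (y 4))) + 1)))
step 8: [delta@0] (176 == (3 + ((((9 * 4) + (if true then 8 else 9)) * (let y = (if true then (\z.z) else (\u.u)) in (y 4))) + 1)))
step 9: [delta@1.1.0.0.0] (176 == (3 + (((36 + (if true then 8 else 9)) * (let y = (if true then (\z.z) else (\u.u)) in (y 4))) + 1)))
step 10: [if@1.1.0.0.1] (176 == (3 + (((36 + 8) * (let y = (if true then (\z.z) else (\u.u)) in (y 4))) + 1)))
step 11: [delta@1.1.0.0] (176 == (3 + ((44 * (let y = (if true then (\z.z) else (\u.u)) in (y 4))) + 1)))
step 12: [let@1.1.0.1] (176 == (3 + ((44 * ((if true then (\z.z) else (\u.u)) 4)) + 1)))
step 13: [if@1.1.0.1.0] (176 == (3 + ((44 * ((\z.z) 4)) + 1)))
step 14: [beta@1.1.0.1] (176 == (3 + ((44 * 4) + 1)))
step 15: [delta@1.1.0] (176 == (3 + (176 + 1)))
step 16: [delta@1.1] (176 == (3 + 177))
step 17: [delta@1] (176 == 180)
step 18: [delta@root] false

Answer: false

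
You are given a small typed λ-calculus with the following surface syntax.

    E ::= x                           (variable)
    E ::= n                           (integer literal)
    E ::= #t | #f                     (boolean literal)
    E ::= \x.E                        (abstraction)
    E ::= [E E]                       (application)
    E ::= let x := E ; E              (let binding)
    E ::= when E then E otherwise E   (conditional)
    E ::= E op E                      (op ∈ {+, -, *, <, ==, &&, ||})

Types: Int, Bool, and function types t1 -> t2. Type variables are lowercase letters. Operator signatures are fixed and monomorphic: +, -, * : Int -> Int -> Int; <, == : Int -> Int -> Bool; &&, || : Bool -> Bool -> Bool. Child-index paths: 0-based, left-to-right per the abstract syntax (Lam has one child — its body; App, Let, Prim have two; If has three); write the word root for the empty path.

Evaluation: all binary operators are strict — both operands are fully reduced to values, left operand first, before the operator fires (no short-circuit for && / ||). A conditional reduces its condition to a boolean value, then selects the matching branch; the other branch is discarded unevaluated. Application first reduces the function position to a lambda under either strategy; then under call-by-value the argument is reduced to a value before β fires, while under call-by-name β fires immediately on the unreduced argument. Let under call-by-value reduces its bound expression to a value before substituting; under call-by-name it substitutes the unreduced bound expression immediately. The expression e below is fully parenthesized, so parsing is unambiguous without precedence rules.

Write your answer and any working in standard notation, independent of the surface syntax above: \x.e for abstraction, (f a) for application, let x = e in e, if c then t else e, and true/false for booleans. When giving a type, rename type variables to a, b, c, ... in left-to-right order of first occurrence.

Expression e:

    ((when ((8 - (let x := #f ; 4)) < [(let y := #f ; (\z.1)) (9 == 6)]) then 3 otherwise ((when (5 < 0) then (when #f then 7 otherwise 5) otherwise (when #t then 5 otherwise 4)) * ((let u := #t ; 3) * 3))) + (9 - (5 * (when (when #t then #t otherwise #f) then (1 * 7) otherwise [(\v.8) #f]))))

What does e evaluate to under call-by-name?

Answer: 19

Working:
step 0: ((if ((8 - (let x = false in 4)) < ((let y = false in (\z.1)) (9 == 6))) then 3 else ((if (5 < 0) then (if false then 7 else 5) else (if true then 5 else 4)) * ((let u = true in 3) * 3))) + (9 - (5 * (if (if true then true else false) then (1 * 7) else ((\v.8) false)))))
step 1: [let@0.0.0.1] ((if ((8 - 4) < ((let y = false in (\z.1)) (9 == 6))) then 3 else ((if (5 < 0) then (if false then 7 else 5) else (if true then 5 else 4)) * ((let u = true in 3) * 3))) + (9 - (5 * (if (if true then true else false) then (1 * 7) else ((\v.8) false)))))
step 2: [delta@0.0.0] ((if (4 < ((let y = false in (\z.1)) (9 == 6))) then 3 else ((if (5 < 0) then (if false then 7 else 5) else (if true then 5 else 4)) * ((let u = true in 3) * 3))) + (9 - (5 * (if (if true then true else false) then (1 * 7) else ((\v.8) false)))))
step 3: [let@0.0.1.0] ((if (4 < ((\z.1) (9 == 6))) then 3 else ((if (5 < 0) then (if false then 7 else 5) else (if true then 5 else 4)) * ((let u = true in 3) * 3))) + (9 - (5 * (if (if true then true else false) then (1 * 7) else ((\v.8) false)))))
step 4: [beta@0.0.1] ((if (4 < 1) then 3 else ((if (5 < 0) then (if false then 7 else 5) else (if true then 5 else 4)) * ((let u = true in 3) * 3))) + (9 - (5 * (if (if true then true else false) then (1 * 7) else ((\v.8) false)))))
step 5: [delta@0.0] ((if false then 3 else ((if (5 < 0) then (if false then 7 else 5) else (if true then 5 else 4)) * ((let u = true in 3) * 3))) + (9 - (5 * (if (if true then true else false) then (1 * 7) else ((\v.8) false)))))
step 6: [if@0] (((if (5 < 0) then (if false then 7 else 5) else (if true then 5 else 4)) * ((let u = true in 3) * 3)) + (9 - (5 * (if (if true then true else false) then (1 * 7) else ((\v.8) false)))))
step 7: [delta@0.0.0] (((if false then (if false then 7 else 5) else (if true then 5 else 4)) * ((let u = true in 3) * 3)) + (9 - (5 * (if (if true then true else false) then (1 * 7) else ((\v.8) false)))))
step 8: [if@0.0] (((if true then 5 else 4) * ((let u = true in 3) * 3)) + (9 - (5 * (if (if true then true else false) then (1 * 7) else ((\v.8) false)))))
step 9: [if@0.0] ((5 * ((let u = true in 3) * 3)) + (9 - (5 * (if (if true then true else false) then (1 * 7) else ((\v.8) false)))))
step 10: [let@0.1.0] ((5 * (3 * 3)) + (9 - (5 * (if (if true then true else false) then (1 * 7) else ((\v.8) false)))))
step 11: [delta@0.1] ((5 * 9) + (9 - (5 * (if (if true then true else false) then (1 * 7) else ((\v.8) false)))))
step 12: [delta@0] (45 + (9 - (5 * (if (if true then true else false) then (1 * 7) else ((\v.8) false)))))
step 13: [if@1.1.1.0] (45 + (9 - (5 * (if true then (1 * 7) else ((\v.8) false)))))
step 14: [if@1.1.1] (45 + (9 - (5 * (1 * 7))))
step 15: [delta@1.1.1] (45 + (9 - (5 * 7)))
step 16: [delta@1.1] (45 + (9 - 35))
step 17: [delta@1] (45 + -26)
step 18: [delta@root] 19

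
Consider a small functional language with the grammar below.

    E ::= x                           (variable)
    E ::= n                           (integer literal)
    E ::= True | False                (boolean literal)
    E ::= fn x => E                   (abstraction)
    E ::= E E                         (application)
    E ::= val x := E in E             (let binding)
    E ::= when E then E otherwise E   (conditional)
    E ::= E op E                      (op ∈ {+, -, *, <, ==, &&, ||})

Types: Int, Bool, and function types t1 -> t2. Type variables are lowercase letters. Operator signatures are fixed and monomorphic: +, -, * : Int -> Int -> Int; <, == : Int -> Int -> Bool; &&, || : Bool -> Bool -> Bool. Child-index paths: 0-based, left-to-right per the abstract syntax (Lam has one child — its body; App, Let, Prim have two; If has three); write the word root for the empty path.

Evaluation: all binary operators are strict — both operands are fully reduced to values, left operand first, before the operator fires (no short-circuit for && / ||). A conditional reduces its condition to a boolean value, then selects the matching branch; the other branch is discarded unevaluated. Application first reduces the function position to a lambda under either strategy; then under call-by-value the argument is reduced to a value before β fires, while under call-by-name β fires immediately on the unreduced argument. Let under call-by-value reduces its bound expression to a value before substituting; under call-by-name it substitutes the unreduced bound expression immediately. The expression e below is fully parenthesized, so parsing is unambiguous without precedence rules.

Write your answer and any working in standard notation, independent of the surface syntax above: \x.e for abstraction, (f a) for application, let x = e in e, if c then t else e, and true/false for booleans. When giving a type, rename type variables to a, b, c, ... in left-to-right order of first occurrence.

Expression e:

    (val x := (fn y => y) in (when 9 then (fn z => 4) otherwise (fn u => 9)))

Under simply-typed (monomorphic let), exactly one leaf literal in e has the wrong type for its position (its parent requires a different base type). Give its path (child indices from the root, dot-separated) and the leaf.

Answer: 1.0 : 9

Working:
y : a
\y._ : a -> a
let x : a -> a
  unify Int ~ Bool
  FAIL: mismatch Int ~ Bool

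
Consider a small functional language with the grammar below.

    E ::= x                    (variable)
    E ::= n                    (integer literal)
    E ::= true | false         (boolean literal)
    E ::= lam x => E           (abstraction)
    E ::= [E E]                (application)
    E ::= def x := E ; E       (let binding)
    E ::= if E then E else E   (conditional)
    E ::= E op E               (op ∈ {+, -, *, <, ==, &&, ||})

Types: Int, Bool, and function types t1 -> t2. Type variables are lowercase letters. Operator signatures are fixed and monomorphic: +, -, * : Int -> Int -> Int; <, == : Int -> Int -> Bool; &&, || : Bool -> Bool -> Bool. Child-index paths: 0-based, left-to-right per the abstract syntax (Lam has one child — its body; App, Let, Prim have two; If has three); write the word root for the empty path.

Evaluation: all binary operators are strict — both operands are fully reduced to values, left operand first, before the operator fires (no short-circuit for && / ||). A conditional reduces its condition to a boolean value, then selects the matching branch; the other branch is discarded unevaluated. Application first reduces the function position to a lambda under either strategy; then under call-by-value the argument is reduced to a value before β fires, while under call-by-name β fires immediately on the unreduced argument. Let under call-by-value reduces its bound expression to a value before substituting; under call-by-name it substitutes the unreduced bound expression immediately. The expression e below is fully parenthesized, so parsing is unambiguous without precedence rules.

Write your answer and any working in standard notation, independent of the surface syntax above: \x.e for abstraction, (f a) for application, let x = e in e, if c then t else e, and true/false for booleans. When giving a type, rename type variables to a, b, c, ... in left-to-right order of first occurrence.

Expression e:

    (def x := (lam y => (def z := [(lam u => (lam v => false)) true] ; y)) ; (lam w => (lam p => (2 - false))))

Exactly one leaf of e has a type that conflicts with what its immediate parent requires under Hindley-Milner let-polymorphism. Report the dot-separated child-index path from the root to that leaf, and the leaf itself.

Working:
\v._ : c -> Bool
\u._ : b -> c -> Bool
  unify b -> c -> Bool ~ Bool -> d
  unify b ~ Bool
  unify c -> Bool ~ d
_ _ : c -> Bool
let z : forall. c -> Bool
y : a
\y._ : a -> a
let x : forall. a -> a
  unify Int ~ Int
  unify Bool ~ Int
  FAIL: mismatch Bool ~ Int

Answer: 1.0.0.1 : false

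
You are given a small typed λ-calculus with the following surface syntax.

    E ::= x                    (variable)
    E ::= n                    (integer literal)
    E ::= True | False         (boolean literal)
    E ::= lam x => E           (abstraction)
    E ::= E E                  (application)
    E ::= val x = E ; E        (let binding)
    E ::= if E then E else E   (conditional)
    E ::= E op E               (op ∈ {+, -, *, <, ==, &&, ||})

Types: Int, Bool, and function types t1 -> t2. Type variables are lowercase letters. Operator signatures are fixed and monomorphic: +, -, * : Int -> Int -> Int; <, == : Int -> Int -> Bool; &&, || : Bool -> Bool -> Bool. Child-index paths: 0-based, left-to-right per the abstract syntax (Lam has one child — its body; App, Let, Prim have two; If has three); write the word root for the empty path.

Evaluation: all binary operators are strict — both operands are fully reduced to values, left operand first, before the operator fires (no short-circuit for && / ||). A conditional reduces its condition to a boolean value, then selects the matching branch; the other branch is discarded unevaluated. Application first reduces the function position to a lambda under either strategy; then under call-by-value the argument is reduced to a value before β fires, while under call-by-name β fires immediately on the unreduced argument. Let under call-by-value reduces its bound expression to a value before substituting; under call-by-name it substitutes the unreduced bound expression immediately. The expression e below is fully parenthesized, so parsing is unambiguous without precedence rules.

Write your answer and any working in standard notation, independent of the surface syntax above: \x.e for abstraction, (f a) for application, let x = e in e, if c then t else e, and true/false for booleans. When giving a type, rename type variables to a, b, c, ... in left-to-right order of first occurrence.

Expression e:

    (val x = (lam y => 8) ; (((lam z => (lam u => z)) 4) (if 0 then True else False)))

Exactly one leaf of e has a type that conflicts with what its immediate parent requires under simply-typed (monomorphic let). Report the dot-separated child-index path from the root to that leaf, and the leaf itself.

Derivation:
\y._ : a -> Int
let x : a -> Int
z : b
\u._ : c -> b
\z._ : b -> c -> b
  unify b -> c -> b ~ Int -> d
  unify b ~ Int
  unify c -> Int ~ d
_ _ : c -> Int
  unify Int ~ Bool
  FAIL: mismatch Int ~ Bool

Answer: 1.1.0 : 0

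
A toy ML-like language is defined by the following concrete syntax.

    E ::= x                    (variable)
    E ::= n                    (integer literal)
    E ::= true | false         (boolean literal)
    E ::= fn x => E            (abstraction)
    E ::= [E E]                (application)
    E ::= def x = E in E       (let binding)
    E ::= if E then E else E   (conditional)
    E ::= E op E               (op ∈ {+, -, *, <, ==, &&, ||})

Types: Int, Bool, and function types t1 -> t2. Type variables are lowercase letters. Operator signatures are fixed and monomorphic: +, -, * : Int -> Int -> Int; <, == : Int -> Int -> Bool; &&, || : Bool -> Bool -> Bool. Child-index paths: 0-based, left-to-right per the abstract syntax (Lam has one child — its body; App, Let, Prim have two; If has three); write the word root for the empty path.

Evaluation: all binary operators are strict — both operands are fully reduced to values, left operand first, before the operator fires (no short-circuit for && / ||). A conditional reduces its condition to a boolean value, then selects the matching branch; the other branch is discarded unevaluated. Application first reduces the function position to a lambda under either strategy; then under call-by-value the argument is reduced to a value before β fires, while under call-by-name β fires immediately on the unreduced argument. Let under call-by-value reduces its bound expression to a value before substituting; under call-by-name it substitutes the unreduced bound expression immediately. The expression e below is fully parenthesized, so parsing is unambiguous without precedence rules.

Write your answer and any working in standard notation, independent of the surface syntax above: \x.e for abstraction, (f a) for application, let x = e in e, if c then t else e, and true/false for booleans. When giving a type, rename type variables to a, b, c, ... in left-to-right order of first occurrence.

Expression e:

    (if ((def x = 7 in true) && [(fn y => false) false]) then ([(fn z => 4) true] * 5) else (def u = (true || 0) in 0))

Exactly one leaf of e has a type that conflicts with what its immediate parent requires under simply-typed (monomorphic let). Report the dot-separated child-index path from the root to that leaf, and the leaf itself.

Answer: 2.0.1 : 0

Derivation:
let x : Int
  unify Bool ~ Bool
\y._ : a -> Bool
  unify a -> Bool ~ Bool -> b
  unify a ~ Bool
  unify Bool ~ b
_ _ : Bool
  unify Bool ~ Bool
  unify Bool ~ Bool
\z._ : c -> Int
  unify c -> Int ~ Bool -> d
  unify c ~ Bool
  unify Int ~ d
_ _ : Int
  unify Int ~ Int
  unify Int ~ Int
  unify Bool ~ Bool
  unify Int ~ Bool
  FAIL: mismatch Int ~ Bool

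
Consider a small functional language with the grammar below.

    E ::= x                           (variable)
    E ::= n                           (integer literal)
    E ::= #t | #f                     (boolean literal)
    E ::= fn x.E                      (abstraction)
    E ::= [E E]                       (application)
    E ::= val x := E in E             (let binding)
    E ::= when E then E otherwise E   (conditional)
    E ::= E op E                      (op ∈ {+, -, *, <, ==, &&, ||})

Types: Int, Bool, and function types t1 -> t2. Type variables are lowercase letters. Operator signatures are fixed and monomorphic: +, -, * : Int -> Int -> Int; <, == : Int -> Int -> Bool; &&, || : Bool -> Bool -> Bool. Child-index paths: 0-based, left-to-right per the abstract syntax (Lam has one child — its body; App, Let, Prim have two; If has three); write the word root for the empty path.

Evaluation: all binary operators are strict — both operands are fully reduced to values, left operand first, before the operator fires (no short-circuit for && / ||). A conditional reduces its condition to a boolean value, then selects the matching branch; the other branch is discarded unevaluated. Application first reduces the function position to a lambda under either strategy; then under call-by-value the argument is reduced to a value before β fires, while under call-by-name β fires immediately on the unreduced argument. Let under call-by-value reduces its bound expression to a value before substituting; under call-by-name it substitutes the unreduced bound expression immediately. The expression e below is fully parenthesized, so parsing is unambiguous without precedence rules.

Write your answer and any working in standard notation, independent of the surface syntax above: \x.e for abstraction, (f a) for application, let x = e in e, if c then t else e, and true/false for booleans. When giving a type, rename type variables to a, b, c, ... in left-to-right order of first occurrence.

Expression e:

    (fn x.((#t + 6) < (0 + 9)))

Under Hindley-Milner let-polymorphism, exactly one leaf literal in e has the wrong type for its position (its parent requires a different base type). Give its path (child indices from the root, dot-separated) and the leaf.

Working:
  unify Bool ~ Int
  FAIL: mismatch Bool ~ Int

Answer: 0.0.0 : true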